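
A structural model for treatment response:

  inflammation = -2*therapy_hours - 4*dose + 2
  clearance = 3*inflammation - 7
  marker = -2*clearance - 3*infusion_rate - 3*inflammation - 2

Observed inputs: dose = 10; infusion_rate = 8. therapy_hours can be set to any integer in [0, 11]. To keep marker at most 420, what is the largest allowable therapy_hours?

Substituting into the inflammation equation gives inflammation = -2*therapy_hours - 38.
Substituting into the clearance equation gives clearance = -6*therapy_hours - 121.
Substituting into the marker equation gives marker = 18*therapy_hours + 330.
Require 18*therapy_hours + 330 ≤ 420, so therapy_hours ≤ 5.
The largest integer in [0, 11] satisfying this is 5.

therapy_hours = 5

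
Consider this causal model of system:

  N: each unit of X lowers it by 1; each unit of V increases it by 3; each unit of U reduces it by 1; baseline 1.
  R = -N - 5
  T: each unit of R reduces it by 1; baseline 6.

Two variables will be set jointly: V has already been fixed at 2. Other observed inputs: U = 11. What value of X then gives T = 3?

With V held at 2:
Substituting into the N equation gives N = -X - 4.
Substituting into the R equation gives R = X - 1.
Substituting into the T equation gives T = -X + 7.
Solve -X + 7 = 3: X = (3 - 7) / -1 = 4.

X = 4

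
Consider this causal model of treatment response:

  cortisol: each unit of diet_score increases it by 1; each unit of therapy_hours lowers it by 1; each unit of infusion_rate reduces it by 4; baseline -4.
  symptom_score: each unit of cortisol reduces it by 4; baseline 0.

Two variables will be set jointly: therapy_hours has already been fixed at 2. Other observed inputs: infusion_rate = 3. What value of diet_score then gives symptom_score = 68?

With therapy_hours held at 2:
Substituting into the cortisol equation gives cortisol = diet_score - 18.
This gives symptom_score = -4*diet_score + 72.
Solve -4*diet_score + 72 = 68: diet_score = (68 - 72) / -4 = 1.

diet_score = 1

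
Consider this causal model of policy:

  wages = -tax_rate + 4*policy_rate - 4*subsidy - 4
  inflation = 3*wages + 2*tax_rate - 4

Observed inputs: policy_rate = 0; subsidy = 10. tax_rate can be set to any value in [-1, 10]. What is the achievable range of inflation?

-146 to -135

Substituting into the wages equation gives wages = -tax_rate - 44.
inflation becomes -tax_rate - 136.
Linear in tax_rate, so extremes are at the endpoints: tax_rate = -1 gives inflation = -135; tax_rate = 10 gives inflation = -146.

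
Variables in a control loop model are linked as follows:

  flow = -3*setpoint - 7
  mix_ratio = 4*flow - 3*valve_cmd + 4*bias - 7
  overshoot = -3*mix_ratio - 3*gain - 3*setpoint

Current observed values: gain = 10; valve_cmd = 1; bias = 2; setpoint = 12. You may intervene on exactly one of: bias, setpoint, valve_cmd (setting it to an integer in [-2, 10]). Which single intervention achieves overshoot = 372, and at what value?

set bias = 9

Intervening on bias: with other inputs at their observed values, overshoot = -12*bias + 480. Solving for 372 gives bias = 9, within [-2, 10].
Intervening on setpoint: overshoot = 33*setpoint + 60. Reaching 372 requires setpoint = 104/11, not an integer.
Intervening on valve_cmd: overshoot = 9*valve_cmd + 447. Reaching 372 requires valve_cmd = -25/3, not an integer.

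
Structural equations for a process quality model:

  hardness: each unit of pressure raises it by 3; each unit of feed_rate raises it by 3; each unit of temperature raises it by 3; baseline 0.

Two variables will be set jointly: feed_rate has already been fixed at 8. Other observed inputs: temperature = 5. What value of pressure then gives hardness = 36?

With feed_rate held at 8:
Substituting into the hardness equation gives hardness = 3*pressure + 39.
Solve 3*pressure + 39 = 36: pressure = (36 - 39) / 3 = -1.

pressure = -1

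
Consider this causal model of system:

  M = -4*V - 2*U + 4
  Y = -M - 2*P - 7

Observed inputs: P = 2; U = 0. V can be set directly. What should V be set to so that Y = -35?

Substituting into the M equation gives M = -4*V + 4.
So Y = 4*V - 15.
Solve 4*V - 15 = -35: V = (-35 + 15) / 4 = -5.

V = -5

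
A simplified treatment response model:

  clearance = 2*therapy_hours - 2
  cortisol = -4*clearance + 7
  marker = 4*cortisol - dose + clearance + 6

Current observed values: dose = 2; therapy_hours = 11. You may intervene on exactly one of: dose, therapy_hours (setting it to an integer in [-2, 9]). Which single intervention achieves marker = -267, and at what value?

Intervening on dose: with other inputs at their observed values, marker = -dose - 266. Solving for -267 gives dose = 1, within [-2, 9].
Intervening on therapy_hours: marker = -30*therapy_hours + 62. Reaching -267 requires therapy_hours = 329/30, not an integer.

set dose = 1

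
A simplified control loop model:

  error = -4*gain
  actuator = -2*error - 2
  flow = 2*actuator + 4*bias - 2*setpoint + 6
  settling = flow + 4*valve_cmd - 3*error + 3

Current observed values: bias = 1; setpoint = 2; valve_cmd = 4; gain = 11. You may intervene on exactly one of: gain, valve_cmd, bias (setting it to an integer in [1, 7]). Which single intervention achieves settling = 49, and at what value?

set gain = 1

Intervening on gain: with other inputs at their observed values, settling = 28*gain + 21. Solving for 49 gives gain = 1, within [1, 7].
Intervening on valve_cmd: settling = 4*valve_cmd + 313. Reaching 49 requires valve_cmd = -66, outside [1, 7].
Intervening on bias: settling = 4*bias + 325. Reaching 49 requires bias = -69, outside [1, 7].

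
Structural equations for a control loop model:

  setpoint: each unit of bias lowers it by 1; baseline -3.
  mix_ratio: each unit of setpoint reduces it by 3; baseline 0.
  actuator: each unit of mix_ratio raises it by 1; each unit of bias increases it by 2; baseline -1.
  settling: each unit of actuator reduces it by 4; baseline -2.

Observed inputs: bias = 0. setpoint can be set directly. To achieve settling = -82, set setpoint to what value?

Intervening on setpoint fixes its value directly, overriding its dependence on bias.
Substituting into the actuator equation gives actuator = -3*setpoint - 1.
Substituting into the settling equation gives settling = 12*setpoint + 2.
Solve 12*setpoint + 2 = -82: setpoint = (-82 - 2) / 12 = -7.

setpoint = -7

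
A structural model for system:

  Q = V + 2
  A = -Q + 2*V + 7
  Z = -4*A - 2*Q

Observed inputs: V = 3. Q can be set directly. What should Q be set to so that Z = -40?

Q = 6

Intervening on Q fixes its value directly, overriding its dependence on V.
Substituting into the A equation gives A = -Q + 13.
This gives Z = 2*Q - 52.
Solve 2*Q - 52 = -40: Q = (-40 + 52) / 2 = 6.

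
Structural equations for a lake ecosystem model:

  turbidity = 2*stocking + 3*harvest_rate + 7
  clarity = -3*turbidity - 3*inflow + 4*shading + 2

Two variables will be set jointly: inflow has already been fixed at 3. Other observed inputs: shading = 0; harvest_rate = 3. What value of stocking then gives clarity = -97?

With inflow held at 3:
Substituting into the turbidity equation gives turbidity = 2*stocking + 16.
Substituting into the clarity equation gives clarity = -6*stocking - 55.
Solve -6*stocking - 55 = -97: stocking = (-97 + 55) / -6 = 7.

stocking = 7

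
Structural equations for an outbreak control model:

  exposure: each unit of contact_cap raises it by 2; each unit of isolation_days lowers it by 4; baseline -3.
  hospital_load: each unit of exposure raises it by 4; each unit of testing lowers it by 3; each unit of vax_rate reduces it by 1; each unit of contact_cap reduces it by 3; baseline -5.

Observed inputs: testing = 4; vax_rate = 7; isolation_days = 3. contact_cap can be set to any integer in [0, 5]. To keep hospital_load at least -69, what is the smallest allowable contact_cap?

contact_cap = 3

Substituting into the exposure equation gives exposure = 2*contact_cap - 15.
So hospital_load = 5*contact_cap - 84.
Require 5*contact_cap - 84 ≥ -69, so contact_cap ≥ 3.
The smallest integer in [0, 5] satisfying this is 3.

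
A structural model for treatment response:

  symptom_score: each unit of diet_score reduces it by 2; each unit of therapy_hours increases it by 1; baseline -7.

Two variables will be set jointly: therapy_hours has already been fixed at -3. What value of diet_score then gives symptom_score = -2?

diet_score = -4

With therapy_hours held at -3:
Substituting into the symptom_score equation gives symptom_score = -2*diet_score - 10.
Solve -2*diet_score - 10 = -2: diet_score = (-2 + 10) / -2 = -4.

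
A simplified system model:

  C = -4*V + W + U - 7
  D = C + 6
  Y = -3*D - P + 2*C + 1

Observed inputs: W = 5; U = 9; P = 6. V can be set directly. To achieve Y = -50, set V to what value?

Substituting into the C equation gives C = -4*V + 7.
Substituting into the D equation gives D = -4*V + 13.
Substituting into the Y equation gives Y = 4*V - 30.
Solve 4*V - 30 = -50: V = (-50 + 30) / 4 = -5.

V = -5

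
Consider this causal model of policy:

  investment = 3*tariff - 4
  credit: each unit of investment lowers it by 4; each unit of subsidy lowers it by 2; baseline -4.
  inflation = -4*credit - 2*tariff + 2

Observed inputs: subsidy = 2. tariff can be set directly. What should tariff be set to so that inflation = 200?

tariff = 5

Substituting into the credit equation gives credit = -12*tariff + 8.
So inflation = 46*tariff - 30.
Solve 46*tariff - 30 = 200: tariff = (200 + 30) / 46 = 5.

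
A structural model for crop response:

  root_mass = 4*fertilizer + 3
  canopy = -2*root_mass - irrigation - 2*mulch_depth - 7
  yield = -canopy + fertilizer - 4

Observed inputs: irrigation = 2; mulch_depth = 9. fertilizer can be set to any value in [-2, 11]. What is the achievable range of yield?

11 to 128

Substituting into the canopy equation gives canopy = -8*fertilizer - 33.
Substituting into the yield equation gives yield = 9*fertilizer + 29.
Linear in fertilizer, so extremes are at the endpoints: fertilizer = -2 gives yield = 11; fertilizer = 11 gives yield = 128.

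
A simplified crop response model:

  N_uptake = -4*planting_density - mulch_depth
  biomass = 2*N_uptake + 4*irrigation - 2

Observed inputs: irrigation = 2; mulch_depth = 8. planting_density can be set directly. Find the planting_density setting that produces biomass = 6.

planting_density = -2

Substituting into the N_uptake equation gives N_uptake = -4*planting_density - 8.
biomass becomes -8*planting_density - 10.
Solve -8*planting_density - 10 = 6: planting_density = (6 + 10) / -8 = -2.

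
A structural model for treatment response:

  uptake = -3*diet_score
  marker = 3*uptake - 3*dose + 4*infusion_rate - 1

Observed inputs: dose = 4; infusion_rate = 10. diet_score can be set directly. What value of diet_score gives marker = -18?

Substituting into the marker equation gives marker = -9*diet_score + 27.
Solve -9*diet_score + 27 = -18: diet_score = (-18 - 27) / -9 = 5.

diet_score = 5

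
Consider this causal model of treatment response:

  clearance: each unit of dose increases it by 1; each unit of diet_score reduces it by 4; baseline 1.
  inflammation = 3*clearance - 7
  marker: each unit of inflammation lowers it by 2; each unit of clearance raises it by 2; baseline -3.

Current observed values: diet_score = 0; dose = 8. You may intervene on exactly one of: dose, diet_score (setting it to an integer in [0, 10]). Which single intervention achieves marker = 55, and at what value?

Intervening on dose: marker = -4*dose + 7. Reaching 55 requires dose = -12, outside [0, 10].
Intervening on diet_score: with other inputs at their observed values, marker = 16*diet_score - 25. Solving for 55 gives diet_score = 5, within [0, 10].

set diet_score = 5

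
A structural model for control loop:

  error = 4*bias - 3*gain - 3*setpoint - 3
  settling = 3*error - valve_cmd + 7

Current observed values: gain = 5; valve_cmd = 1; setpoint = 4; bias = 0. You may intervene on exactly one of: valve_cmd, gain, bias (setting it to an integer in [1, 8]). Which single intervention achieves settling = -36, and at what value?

Intervening on valve_cmd: settling = -valve_cmd - 83. Reaching -36 requires valve_cmd = -47, outside [1, 8].
Intervening on gain: settling = -9*gain - 39. Reaching -36 requires gain = -1/3, not an integer.
Intervening on bias: with other inputs at their observed values, settling = 12*bias - 84. Solving for -36 gives bias = 4, within [1, 8].

set bias = 4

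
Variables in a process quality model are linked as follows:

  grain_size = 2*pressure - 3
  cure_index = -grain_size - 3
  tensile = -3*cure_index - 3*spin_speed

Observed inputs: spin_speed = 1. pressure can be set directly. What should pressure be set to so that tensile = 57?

pressure = 10

Substituting into the cure_index equation gives cure_index = -2*pressure.
Substituting into the tensile equation gives tensile = 6*pressure - 3.
Solve 6*pressure - 3 = 57: pressure = (57 + 3) / 6 = 10.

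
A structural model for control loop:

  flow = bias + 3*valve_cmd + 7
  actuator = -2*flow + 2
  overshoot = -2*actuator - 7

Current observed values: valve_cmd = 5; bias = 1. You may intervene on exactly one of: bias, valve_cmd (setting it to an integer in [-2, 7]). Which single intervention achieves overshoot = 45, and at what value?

Intervening on bias: overshoot = 4*bias + 77. Reaching 45 requires bias = -8, outside [-2, 7].
Intervening on valve_cmd: with other inputs at their observed values, overshoot = 12*valve_cmd + 21. Solving for 45 gives valve_cmd = 2, within [-2, 7].

set valve_cmd = 2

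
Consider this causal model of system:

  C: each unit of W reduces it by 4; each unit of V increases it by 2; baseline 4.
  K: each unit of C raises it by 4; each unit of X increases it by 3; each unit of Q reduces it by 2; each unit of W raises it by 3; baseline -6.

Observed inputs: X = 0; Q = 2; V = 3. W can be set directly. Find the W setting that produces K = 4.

Substituting into the C equation gives C = -4*W + 10.
Substituting into the K equation gives K = -13*W + 30.
Solve -13*W + 30 = 4: W = (4 - 30) / -13 = 2.

W = 2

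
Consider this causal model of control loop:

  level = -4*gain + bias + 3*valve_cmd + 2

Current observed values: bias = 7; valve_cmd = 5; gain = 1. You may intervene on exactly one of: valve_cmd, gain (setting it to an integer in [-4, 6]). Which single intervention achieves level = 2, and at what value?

Intervening on valve_cmd: with other inputs at their observed values, level = 3*valve_cmd + 5. Solving for 2 gives valve_cmd = -1, within [-4, 6].
Intervening on gain: level = -4*gain + 24. Reaching 2 requires gain = 11/2, not an integer.

set valve_cmd = -1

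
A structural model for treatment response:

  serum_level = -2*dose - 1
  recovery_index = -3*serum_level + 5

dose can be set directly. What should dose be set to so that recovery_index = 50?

dose = 7

Substituting into the recovery_index equation gives recovery_index = 6*dose + 8.
Solve 6*dose + 8 = 50: dose = (50 - 8) / 6 = 7.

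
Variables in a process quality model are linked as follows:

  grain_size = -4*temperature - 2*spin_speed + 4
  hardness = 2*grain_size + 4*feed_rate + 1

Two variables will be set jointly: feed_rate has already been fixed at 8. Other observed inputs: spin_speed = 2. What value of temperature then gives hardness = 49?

With feed_rate held at 8:
Substituting into the grain_size equation gives grain_size = -4*temperature.
Substituting into the hardness equation gives hardness = -8*temperature + 33.
Solve -8*temperature + 33 = 49: temperature = (49 - 33) / -8 = -2.

temperature = -2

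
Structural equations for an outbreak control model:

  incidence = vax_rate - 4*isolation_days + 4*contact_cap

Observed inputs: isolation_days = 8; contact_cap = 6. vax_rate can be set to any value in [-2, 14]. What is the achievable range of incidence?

Substituting into the incidence equation gives incidence = vax_rate - 8.
Linear in vax_rate, so extremes are at the endpoints: vax_rate = -2 gives incidence = -10; vax_rate = 14 gives incidence = 6.

-10 to 6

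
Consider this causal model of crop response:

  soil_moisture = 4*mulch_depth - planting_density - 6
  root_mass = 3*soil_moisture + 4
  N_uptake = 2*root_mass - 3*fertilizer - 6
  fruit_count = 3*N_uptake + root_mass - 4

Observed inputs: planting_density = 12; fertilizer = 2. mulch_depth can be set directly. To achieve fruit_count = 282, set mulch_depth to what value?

mulch_depth = 8

Substituting into the soil_moisture equation gives soil_moisture = 4*mulch_depth - 18.
Substituting into the root_mass equation gives root_mass = 12*mulch_depth - 50.
N_uptake becomes 24*mulch_depth - 112.
This gives fruit_count = 84*mulch_depth - 390.
Solve 84*mulch_depth - 390 = 282: mulch_depth = (282 + 390) / 84 = 8.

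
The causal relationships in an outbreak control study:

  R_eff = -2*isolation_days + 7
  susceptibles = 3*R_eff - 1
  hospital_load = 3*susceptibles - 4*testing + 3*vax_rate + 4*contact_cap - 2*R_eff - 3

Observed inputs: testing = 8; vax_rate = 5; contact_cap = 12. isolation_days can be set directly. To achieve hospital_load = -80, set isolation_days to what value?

isolation_days = 11

Substituting into the susceptibles equation gives susceptibles = -6*isolation_days + 20.
Substituting into the hospital_load equation gives hospital_load = -14*isolation_days + 74.
Solve -14*isolation_days + 74 = -80: isolation_days = (-80 - 74) / -14 = 11.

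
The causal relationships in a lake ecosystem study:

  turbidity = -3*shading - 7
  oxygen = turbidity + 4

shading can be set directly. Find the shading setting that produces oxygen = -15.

shading = 4

Substituting into the oxygen equation gives oxygen = -3*shading - 3.
Solve -3*shading - 3 = -15: shading = (-15 + 3) / -3 = 4.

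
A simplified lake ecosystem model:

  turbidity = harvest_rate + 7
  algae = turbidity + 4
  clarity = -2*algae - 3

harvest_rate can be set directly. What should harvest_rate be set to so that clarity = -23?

Substituting into the algae equation gives algae = harvest_rate + 11.
Substituting into the clarity equation gives clarity = -2*harvest_rate - 25.
Solve -2*harvest_rate - 25 = -23: harvest_rate = (-23 + 25) / -2 = -1.

harvest_rate = -1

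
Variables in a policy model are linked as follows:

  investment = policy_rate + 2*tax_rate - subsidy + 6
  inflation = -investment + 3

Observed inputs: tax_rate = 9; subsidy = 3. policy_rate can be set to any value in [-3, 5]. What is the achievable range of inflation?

Substituting into the investment equation gives investment = policy_rate + 21.
Substituting into the inflation equation gives inflation = -policy_rate - 18.
Linear in policy_rate, so extremes are at the endpoints: policy_rate = -3 gives inflation = -15; policy_rate = 5 gives inflation = -23.

-23 to -15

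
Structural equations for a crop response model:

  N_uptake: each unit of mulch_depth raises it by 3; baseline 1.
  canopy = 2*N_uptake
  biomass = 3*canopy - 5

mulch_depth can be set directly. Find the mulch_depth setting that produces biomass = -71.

Substituting into the canopy equation gives canopy = 6*mulch_depth + 2.
This gives biomass = 18*mulch_depth + 1.
Solve 18*mulch_depth + 1 = -71: mulch_depth = (-71 - 1) / 18 = -4.

mulch_depth = -4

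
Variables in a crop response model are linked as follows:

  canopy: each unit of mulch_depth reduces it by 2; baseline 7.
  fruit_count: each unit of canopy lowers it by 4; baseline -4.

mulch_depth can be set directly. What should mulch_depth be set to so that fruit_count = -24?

Substituting into the fruit_count equation gives fruit_count = 8*mulch_depth - 32.
Solve 8*mulch_depth - 32 = -24: mulch_depth = (-24 + 32) / 8 = 1.

mulch_depth = 1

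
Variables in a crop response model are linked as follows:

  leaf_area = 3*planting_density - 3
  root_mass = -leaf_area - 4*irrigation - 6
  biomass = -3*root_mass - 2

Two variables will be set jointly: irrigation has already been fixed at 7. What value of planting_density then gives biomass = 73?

planting_density = -2

With irrigation held at 7:
Substituting into the root_mass equation gives root_mass = -3*planting_density - 31.
Substituting into the biomass equation gives biomass = 9*planting_density + 91.
Solve 9*planting_density + 91 = 73: planting_density = (73 - 91) / 9 = -2.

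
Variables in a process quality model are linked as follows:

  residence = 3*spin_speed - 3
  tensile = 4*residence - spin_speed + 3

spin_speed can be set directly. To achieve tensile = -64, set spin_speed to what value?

Substituting into the tensile equation gives tensile = 11*spin_speed - 9.
Solve 11*spin_speed - 9 = -64: spin_speed = (-64 + 9) / 11 = -5.

spin_speed = -5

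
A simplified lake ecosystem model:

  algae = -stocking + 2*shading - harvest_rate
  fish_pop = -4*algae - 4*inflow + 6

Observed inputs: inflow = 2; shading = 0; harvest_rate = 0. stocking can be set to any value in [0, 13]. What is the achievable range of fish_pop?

-2 to 50

Substituting into the algae equation gives algae = -stocking.
So fish_pop = 4*stocking - 2.
Linear in stocking, so extremes are at the endpoints: stocking = 0 gives fish_pop = -2; stocking = 13 gives fish_pop = 50.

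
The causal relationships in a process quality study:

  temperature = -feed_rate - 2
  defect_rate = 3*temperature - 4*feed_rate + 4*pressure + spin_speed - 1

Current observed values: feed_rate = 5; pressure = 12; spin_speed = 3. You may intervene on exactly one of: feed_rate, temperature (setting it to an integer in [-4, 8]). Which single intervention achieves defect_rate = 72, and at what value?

set feed_rate = -4

Intervening on feed_rate: with other inputs at their observed values, defect_rate = -7*feed_rate + 44. Solving for 72 gives feed_rate = -4, within [-4, 8].
Intervening on temperature: defect_rate = 3*temperature + 30. Reaching 72 requires temperature = 14, outside [-4, 8].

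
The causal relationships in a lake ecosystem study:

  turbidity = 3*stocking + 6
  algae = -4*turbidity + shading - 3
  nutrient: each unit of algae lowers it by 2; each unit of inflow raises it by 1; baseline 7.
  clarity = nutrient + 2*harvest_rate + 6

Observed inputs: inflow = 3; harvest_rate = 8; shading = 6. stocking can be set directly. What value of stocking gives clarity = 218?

stocking = 6

Substituting into the algae equation gives algae = -12*stocking - 21.
Substituting into the nutrient equation gives nutrient = 24*stocking + 52.
This gives clarity = 24*stocking + 74.
Solve 24*stocking + 74 = 218: stocking = (218 - 74) / 24 = 6.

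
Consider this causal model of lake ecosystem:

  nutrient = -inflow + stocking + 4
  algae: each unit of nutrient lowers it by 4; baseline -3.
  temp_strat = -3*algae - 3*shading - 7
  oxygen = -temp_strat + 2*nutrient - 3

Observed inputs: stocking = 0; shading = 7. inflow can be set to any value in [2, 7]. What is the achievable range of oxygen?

Substituting into the nutrient equation gives nutrient = -inflow + 4.
Substituting into the algae equation gives algae = 4*inflow - 19.
So temp_strat = -12*inflow + 29.
Substituting into the oxygen equation gives oxygen = 10*inflow - 24.
Linear in inflow, so extremes are at the endpoints: inflow = 2 gives oxygen = -4; inflow = 7 gives oxygen = 46.

-4 to 46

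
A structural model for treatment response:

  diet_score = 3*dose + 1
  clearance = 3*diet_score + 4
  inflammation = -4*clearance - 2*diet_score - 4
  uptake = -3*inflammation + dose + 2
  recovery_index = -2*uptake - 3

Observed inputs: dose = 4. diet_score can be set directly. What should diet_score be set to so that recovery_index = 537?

diet_score = -8

Intervening on diet_score fixes its value directly, overriding its dependence on dose.
Substituting into the inflammation equation gives inflammation = -14*diet_score - 20.
Substituting into the uptake equation gives uptake = 42*diet_score + 66.
This gives recovery_index = -84*diet_score - 135.
Solve -84*diet_score - 135 = 537: diet_score = (537 + 135) / -84 = -8.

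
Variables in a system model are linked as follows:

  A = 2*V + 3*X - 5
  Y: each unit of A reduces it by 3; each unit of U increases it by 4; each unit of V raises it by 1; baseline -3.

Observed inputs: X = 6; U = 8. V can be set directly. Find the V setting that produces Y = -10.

V = 0

Substituting into the A equation gives A = 2*V + 13.
So Y = -5*V - 10.
Solve -5*V - 10 = -10: V = (-10 + 10) / -5 = 0.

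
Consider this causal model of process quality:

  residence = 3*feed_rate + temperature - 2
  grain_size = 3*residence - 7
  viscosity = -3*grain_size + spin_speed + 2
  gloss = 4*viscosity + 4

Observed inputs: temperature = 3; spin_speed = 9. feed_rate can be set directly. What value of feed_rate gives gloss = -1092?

feed_rate = 11

Substituting into the residence equation gives residence = 3*feed_rate + 1.
Substituting into the grain_size equation gives grain_size = 9*feed_rate - 4.
This gives viscosity = -27*feed_rate + 23.
So gloss = -108*feed_rate + 96.
Solve -108*feed_rate + 96 = -1092: feed_rate = (-1092 - 96) / -108 = 11.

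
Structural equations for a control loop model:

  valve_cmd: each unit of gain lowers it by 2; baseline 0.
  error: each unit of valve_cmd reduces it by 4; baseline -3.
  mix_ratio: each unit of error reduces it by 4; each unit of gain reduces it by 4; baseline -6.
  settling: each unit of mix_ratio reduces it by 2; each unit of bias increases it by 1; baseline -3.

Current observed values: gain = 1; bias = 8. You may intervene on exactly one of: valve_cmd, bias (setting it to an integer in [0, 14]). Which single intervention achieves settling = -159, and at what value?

set valve_cmd = 5

Intervening on valve_cmd: with other inputs at their observed values, settling = -32*valve_cmd + 1. Solving for -159 gives valve_cmd = 5, within [0, 14].
Intervening on bias: settling = bias + 57. Reaching -159 requires bias = -216, outside [0, 14].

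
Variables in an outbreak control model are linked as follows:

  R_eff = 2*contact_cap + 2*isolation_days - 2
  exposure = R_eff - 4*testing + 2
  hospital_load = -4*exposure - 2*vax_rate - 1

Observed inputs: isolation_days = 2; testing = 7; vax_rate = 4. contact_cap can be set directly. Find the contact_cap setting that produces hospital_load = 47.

Substituting into the R_eff equation gives R_eff = 2*contact_cap + 2.
This gives exposure = 2*contact_cap - 24.
Substituting into the hospital_load equation gives hospital_load = -8*contact_cap + 87.
Solve -8*contact_cap + 87 = 47: contact_cap = (47 - 87) / -8 = 5.

contact_cap = 5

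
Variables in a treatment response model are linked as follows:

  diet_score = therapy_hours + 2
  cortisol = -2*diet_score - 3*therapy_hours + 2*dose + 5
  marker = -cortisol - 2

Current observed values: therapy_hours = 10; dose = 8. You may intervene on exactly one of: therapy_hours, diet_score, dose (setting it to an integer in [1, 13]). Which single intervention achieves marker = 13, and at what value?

set diet_score = 3

Intervening on therapy_hours: marker = 5*therapy_hours - 19. Reaching 13 requires therapy_hours = 32/5, not an integer.
Intervening on diet_score: with other inputs at their observed values, marker = 2*diet_score + 7. Solving for 13 gives diet_score = 3, within [1, 13].
Intervening on dose: marker = -2*dose + 47. Reaching 13 requires dose = 17, outside [1, 13].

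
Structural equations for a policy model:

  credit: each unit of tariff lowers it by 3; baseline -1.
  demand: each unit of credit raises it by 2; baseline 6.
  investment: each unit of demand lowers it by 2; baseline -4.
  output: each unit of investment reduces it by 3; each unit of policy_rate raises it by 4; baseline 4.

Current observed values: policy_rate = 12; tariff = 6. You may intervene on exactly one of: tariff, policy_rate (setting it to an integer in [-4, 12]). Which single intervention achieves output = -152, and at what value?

Intervening on tariff: output = -36*tariff + 88. Reaching -152 requires tariff = 20/3, not an integer.
Intervening on policy_rate: with other inputs at their observed values, output = 4*policy_rate - 176. Solving for -152 gives policy_rate = 6, within [-4, 12].

set policy_rate = 6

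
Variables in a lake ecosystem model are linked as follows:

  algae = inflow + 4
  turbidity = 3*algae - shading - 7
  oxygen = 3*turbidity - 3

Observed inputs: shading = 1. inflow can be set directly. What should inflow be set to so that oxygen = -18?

inflow = -3

Substituting into the turbidity equation gives turbidity = 3*inflow + 4.
Substituting into the oxygen equation gives oxygen = 9*inflow + 9.
Solve 9*inflow + 9 = -18: inflow = (-18 - 9) / 9 = -3.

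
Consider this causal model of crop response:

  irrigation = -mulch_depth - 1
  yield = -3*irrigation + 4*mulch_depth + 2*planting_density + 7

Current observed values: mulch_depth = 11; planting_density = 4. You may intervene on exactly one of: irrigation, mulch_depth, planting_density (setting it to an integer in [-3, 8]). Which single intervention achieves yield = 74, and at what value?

set mulch_depth = 8

Intervening on irrigation: yield = -3*irrigation + 59. Reaching 74 requires irrigation = -5, outside [-3, 8].
Intervening on mulch_depth: with other inputs at their observed values, yield = 7*mulch_depth + 18. Solving for 74 gives mulch_depth = 8, within [-3, 8].
Intervening on planting_density: yield = 2*planting_density + 87. Reaching 74 requires planting_density = -13/2, not an integer.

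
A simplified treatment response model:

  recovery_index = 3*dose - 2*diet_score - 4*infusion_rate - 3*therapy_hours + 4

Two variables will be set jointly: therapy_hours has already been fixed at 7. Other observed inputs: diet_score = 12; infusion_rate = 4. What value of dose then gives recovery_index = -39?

dose = 6

With therapy_hours held at 7:
Substituting into the recovery_index equation gives recovery_index = 3*dose - 57.
Solve 3*dose - 57 = -39: dose = (-39 + 57) / 3 = 6.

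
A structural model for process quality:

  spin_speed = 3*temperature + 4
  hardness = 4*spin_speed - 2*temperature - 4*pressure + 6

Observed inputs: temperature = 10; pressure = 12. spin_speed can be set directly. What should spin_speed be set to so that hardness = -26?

Intervening on spin_speed fixes its value directly, overriding its dependence on temperature.
Substituting into the hardness equation gives hardness = 4*spin_speed - 62.
Solve 4*spin_speed - 62 = -26: spin_speed = (-26 + 62) / 4 = 9.

spin_speed = 9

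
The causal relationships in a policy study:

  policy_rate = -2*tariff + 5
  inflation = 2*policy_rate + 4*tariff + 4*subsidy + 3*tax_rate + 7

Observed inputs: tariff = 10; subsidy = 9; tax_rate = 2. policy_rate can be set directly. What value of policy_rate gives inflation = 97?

policy_rate = 4

Intervening on policy_rate fixes its value directly, overriding its dependence on tariff.
Substituting into the inflation equation gives inflation = 2*policy_rate + 89.
Solve 2*policy_rate + 89 = 97: policy_rate = (97 - 89) / 2 = 4.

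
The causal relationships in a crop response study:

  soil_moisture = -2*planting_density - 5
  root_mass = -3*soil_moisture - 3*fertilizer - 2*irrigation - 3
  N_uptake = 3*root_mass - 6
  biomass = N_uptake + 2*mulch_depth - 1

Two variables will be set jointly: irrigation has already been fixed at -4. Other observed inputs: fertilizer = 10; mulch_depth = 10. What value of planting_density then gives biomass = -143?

With irrigation held at -4:
Substituting into the root_mass equation gives root_mass = 6*planting_density - 10.
So N_uptake = 18*planting_density - 36.
Substituting into the biomass equation gives biomass = 18*planting_density - 17.
Solve 18*planting_density - 17 = -143: planting_density = (-143 + 17) / 18 = -7.

planting_density = -7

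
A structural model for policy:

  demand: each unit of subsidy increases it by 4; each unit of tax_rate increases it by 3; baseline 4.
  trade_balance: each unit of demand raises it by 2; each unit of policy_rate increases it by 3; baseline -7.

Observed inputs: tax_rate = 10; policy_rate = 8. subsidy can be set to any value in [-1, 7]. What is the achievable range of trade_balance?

Substituting into the demand equation gives demand = 4*subsidy + 34.
Substituting into the trade_balance equation gives trade_balance = 8*subsidy + 85.
Linear in subsidy, so extremes are at the endpoints: subsidy = -1 gives trade_balance = 77; subsidy = 7 gives trade_balance = 141.

77 to 141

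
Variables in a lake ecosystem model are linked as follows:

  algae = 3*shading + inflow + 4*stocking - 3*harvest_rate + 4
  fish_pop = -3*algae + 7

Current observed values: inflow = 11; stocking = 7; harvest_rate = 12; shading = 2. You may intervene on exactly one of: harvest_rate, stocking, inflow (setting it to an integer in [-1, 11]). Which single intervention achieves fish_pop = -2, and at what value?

set inflow = 1

Intervening on harvest_rate: fish_pop = 9*harvest_rate - 140. Reaching -2 requires harvest_rate = 46/3, not an integer.
Intervening on stocking: fish_pop = -12*stocking + 52. Reaching -2 requires stocking = 9/2, not an integer.
Intervening on inflow: with other inputs at their observed values, fish_pop = -3*inflow + 1. Solving for -2 gives inflow = 1, within [-1, 11].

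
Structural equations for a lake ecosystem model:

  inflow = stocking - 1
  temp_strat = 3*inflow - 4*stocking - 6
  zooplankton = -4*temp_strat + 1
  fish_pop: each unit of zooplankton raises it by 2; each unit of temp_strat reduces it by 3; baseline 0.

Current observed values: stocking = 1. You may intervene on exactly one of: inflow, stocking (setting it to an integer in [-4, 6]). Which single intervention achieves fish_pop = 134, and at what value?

Intervening on inflow: fish_pop = -33*inflow + 112. Reaching 134 requires inflow = -2/3, not an integer.
Intervening on stocking: with other inputs at their observed values, fish_pop = 11*stocking + 101. Solving for 134 gives stocking = 3, within [-4, 6].

set stocking = 3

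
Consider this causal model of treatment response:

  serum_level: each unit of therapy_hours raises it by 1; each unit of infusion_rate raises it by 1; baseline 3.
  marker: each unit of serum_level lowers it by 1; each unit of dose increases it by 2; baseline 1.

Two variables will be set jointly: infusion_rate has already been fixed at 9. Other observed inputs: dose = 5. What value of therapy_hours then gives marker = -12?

therapy_hours = 11

With infusion_rate held at 9:
Substituting into the serum_level equation gives serum_level = therapy_hours + 12.
Substituting into the marker equation gives marker = -therapy_hours - 1.
Solve -therapy_hours - 1 = -12: therapy_hours = (-12 + 1) / -1 = 11.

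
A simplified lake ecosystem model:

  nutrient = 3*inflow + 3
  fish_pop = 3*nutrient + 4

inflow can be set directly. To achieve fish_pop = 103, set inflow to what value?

inflow = 10

Substituting into the fish_pop equation gives fish_pop = 9*inflow + 13.
Solve 9*inflow + 13 = 103: inflow = (103 - 13) / 9 = 10.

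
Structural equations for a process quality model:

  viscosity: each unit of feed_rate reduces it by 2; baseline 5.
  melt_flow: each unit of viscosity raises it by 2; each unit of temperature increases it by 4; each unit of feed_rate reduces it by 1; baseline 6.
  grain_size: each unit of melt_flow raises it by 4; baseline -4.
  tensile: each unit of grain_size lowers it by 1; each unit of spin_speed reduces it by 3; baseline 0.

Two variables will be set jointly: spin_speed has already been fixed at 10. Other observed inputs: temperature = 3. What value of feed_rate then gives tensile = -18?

With spin_speed held at 10:
Substituting into the melt_flow equation gives melt_flow = -5*feed_rate + 28.
Substituting into the grain_size equation gives grain_size = -20*feed_rate + 108.
Substituting into the tensile equation gives tensile = 20*feed_rate - 138.
Solve 20*feed_rate - 138 = -18: feed_rate = (-18 + 138) / 20 = 6.

feed_rate = 6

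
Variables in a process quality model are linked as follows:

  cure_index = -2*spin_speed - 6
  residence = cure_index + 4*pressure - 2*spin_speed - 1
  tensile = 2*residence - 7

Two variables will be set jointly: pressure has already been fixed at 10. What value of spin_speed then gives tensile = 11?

With pressure held at 10:
Substituting into the residence equation gives residence = -4*spin_speed + 33.
tensile becomes -8*spin_speed + 59.
Solve -8*spin_speed + 59 = 11: spin_speed = (11 - 59) / -8 = 6.

spin_speed = 6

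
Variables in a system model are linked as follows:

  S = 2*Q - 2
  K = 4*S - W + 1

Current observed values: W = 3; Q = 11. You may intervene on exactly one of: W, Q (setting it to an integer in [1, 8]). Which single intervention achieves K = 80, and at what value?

set W = 1

Intervening on W: with other inputs at their observed values, K = -W + 81. Solving for 80 gives W = 1, within [1, 8].
Intervening on Q: K = 8*Q - 10. Reaching 80 requires Q = 45/4, not an integer.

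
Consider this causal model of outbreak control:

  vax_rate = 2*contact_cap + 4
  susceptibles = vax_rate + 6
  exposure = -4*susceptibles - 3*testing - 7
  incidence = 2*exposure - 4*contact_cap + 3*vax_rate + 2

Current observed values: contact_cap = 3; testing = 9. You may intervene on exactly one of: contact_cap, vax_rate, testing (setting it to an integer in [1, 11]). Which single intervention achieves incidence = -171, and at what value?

set vax_rate = 9

Intervening on contact_cap: incidence = -14*contact_cap - 134. Reaching -171 requires contact_cap = 37/14, not an integer.
Intervening on vax_rate: with other inputs at their observed values, incidence = -5*vax_rate - 126. Solving for -171 gives vax_rate = 9, within [1, 11].
Intervening on testing: incidence = -6*testing - 122. Reaching -171 requires testing = 49/6, not an integer.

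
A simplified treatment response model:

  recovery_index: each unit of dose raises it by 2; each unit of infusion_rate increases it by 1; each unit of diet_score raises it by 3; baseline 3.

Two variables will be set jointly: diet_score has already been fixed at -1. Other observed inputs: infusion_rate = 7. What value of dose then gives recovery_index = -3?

dose = -5

With diet_score held at -1:
Substituting into the recovery_index equation gives recovery_index = 2*dose + 7.
Solve 2*dose + 7 = -3: dose = (-3 - 7) / 2 = -5.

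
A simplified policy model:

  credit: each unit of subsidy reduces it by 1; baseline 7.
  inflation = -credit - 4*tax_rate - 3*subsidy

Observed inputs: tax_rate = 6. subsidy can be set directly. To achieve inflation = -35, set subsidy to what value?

subsidy = 2

Substituting into the inflation equation gives inflation = -2*subsidy - 31.
Solve -2*subsidy - 31 = -35: subsidy = (-35 + 31) / -2 = 2.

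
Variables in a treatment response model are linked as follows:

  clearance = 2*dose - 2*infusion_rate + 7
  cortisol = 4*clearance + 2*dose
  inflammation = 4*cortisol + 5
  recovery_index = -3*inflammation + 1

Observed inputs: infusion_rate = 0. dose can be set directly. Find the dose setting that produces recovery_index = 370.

dose = -6

Substituting into the clearance equation gives clearance = 2*dose + 7.
Substituting into the cortisol equation gives cortisol = 10*dose + 28.
So inflammation = 40*dose + 117.
Substituting into the recovery_index equation gives recovery_index = -120*dose - 350.
Solve -120*dose - 350 = 370: dose = (370 + 350) / -120 = -6.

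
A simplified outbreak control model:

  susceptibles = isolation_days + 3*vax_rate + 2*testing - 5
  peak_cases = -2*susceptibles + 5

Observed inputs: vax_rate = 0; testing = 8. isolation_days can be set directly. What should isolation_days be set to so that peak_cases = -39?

Substituting into the susceptibles equation gives susceptibles = isolation_days + 11.
This gives peak_cases = -2*isolation_days - 17.
Solve -2*isolation_days - 17 = -39: isolation_days = (-39 + 17) / -2 = 11.

isolation_days = 11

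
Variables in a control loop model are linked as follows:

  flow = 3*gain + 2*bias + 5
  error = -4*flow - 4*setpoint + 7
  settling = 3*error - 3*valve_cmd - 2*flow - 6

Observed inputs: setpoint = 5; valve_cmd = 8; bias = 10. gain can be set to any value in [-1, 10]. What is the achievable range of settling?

Substituting into the flow equation gives flow = 3*gain + 25.
Substituting into the error equation gives error = -12*gain - 113.
So settling = -42*gain - 419.
Linear in gain, so extremes are at the endpoints: gain = -1 gives settling = -377; gain = 10 gives settling = -839.

-839 to -377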